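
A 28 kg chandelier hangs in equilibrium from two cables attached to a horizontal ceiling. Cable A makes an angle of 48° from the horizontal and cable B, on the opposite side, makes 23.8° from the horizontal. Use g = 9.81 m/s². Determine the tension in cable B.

T_B ≈ 193 N

Weight W = 28 × 9.81 = 274.7 N acts straight down.
Horizontal: T_A cos 48° = T_B cos 23.8°  →  T_A = 1.367 T_B.
Vertical: T_A sin 48° + T_B sin 23.8° = 274.7.
Substituting the horizontal relation into the vertical equation gives 1.42 T_B = 274.7, so T_B = 193.5 N.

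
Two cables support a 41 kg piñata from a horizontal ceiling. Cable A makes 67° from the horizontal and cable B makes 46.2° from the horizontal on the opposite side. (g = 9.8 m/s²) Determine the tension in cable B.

T_B ≈ 171 N

Weight W = 41 × 9.8 = 401.8 N acts straight down.
Horizontal: T_A cos 67° = T_B cos 46.2°  →  T_A = 1.771 T_B.
Vertical: T_A sin 67° + T_B sin 46.2° = 401.8.
Substituting the horizontal relation into the vertical equation gives 2.352 T_B = 401.8, so T_B = 170.8 N.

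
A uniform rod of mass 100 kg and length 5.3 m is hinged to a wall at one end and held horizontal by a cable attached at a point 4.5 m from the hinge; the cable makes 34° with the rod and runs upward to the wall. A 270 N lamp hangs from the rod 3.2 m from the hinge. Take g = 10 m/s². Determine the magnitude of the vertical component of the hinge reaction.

Take torques about the hinge: T sin 34° · 4.5 = 100×10×2.65 + 270×3.2 = 3514 N·m.
So T = 3514 / (0.5592 × 4.5) = 1396.5 N.
ΣF_y = 0: H_y = (100×10 + 270) − T sin 34° = 1270 − 780.89 = 489.11 N.

|H_y| ≈ 489 N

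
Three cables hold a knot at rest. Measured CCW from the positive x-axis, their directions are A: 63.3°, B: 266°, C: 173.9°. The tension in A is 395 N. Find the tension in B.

T_B ≈ 370 N

Resolve: ΣF_x = 395 cos 63.3° + T_B cos 266° + T_C cos 173.9° = 0.
        ΣF_y = 395 sin 63.3° + T_B sin 266° + T_C sin 173.9° = 0.
The known terms sum to (177.5, 352.9) N, so -0.0698 T_B − 0.9943 T_C = -177.5 and -0.9976 T_B + 0.1063 T_C = -352.9.
Solving simultaneously: T_B = 370 N, T_C = 152.5 N.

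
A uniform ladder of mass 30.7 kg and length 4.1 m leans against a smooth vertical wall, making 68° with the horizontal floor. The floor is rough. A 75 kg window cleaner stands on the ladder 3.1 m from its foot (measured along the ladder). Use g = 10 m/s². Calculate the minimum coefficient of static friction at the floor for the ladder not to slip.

ΣF_y = 0: N_floor = 30.7×10 + 75×10 = 1057 N.
Torques about the foot: N_wall · 4.1 sin 68° = 30.7×10×2.05 cos 68° + 75×10×3.1 cos 68° → N_wall = 291.13 N.
ΣF_x = 0: f_floor = N_wall = 291.13 N.
μ_min = f_floor / N_floor = 291.13 / 1057 = 0.2754.

μ_min ≈ 0.275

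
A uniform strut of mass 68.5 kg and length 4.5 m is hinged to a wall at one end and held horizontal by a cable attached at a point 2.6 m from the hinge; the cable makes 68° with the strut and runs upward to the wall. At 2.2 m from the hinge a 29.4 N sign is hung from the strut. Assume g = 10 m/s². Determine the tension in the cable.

T ≈ 666 N

Take torques about the hinge: T sin 68° · 2.6 = 68.5×10×2.25 + 29.4×2.2 = 1605.9 N·m.
So T = 1605.9 / (0.9272 × 2.6) = 666.17 N.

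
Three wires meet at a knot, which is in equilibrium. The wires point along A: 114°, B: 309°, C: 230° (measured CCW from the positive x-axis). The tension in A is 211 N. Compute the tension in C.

Resolve: ΣF_x = 211 cos 114° + T_B cos 309° + T_C cos 230° = 0.
        ΣF_y = 211 sin 114° + T_B sin 309° + T_C sin 230° = 0.
The known terms sum to (-85.82, 192.8) N, so 0.6293 T_B − 0.6428 T_C = 85.82 and -0.7771 T_B − 0.7660 T_C = -192.8.
Solving simultaneously: T_B = 193.2 N, T_C = 55.63 N.

T_C ≈ 55.6 N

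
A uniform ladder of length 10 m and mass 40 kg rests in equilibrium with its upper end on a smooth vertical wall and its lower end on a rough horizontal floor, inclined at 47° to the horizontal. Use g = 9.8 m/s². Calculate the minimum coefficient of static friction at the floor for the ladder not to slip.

μ_min ≈ 0.466

ΣF_y = 0: N_floor = 40×9.8 = 392 N.
Torques about the foot: N_wall · 10 sin 47° = 40×9.8×5 cos 47° → N_wall = 182.77 N.
ΣF_x = 0: f_floor = N_wall = 182.77 N.
μ_min = f_floor / N_floor = 182.77 / 392 = 0.4663.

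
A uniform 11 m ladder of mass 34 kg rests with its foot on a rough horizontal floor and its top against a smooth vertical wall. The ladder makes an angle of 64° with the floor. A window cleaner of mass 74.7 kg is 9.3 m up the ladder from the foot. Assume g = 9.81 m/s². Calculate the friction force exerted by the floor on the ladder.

f ≈ 384 N

Torques about the foot: N_wall · 11 sin 64° = 34×9.81×5.5 cos 64° + 74.7×9.81×9.3 cos 64° → N_wall = 383.52 N.
ΣF_x = 0: f_floor = N_wall = 383.52 N.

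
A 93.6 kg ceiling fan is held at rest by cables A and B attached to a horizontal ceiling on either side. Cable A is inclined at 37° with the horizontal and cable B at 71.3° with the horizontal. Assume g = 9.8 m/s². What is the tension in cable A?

Weight W = 93.6 × 9.8 = 917.3 N acts straight down.
Horizontal: T_A cos 37° = T_B cos 71.3°  →  T_B = 2.491 T_A.
Vertical: T_A sin 37° + T_B sin 71.3° = 917.3.
Substituting the horizontal relation into the vertical equation gives 2.961 T_A = 917.3, so T_A = 309.8 N.

T_A ≈ 310 N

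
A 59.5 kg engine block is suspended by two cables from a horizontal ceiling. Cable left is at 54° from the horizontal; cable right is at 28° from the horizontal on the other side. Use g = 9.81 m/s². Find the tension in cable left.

Weight W = 59.5 × 9.81 = 583.7 N acts straight down.
Horizontal: T_left cos 54° = T_right cos 28°  →  T_right = 0.6657 T_left.
Vertical: T_left sin 54° + T_right sin 28° = 583.7.
Substituting the horizontal relation into the vertical equation gives 1.122 T_left = 583.7, so T_left = 520.4 N.

T_left ≈ 520 N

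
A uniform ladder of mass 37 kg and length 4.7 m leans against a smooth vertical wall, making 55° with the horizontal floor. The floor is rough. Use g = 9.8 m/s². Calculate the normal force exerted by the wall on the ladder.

Torques about the foot: N_wall · 4.7 sin 55° = 37×9.8×2.35 cos 55° → N_wall = 126.95 N.

N_wall ≈ 127 N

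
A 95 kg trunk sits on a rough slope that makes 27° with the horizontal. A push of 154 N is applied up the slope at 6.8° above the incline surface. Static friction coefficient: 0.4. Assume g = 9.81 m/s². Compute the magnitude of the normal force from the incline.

Axes along / perpendicular to the incline. W sin 27° = 423.1 N down-slope; W cos 27° = 830.4 N into the surface.
Perpendicular: N = W cos 27° − P sin 6.8° = 830.4 − 18.23 = 812.1 N.
Along incline: P cos 6.8° + f = W sin 27° (friction acts up-slope) → f = 423.1 − 152.9 = 270.2 N.
|f| = 270.2 N ≤ μN = 324.9 N, so the trunk is indeed static.

N ≈ 812 N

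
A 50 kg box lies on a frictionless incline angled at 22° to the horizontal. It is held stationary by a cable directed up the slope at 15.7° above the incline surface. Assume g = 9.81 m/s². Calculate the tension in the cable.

T ≈ 191 N

Take axes along and perpendicular to the incline. Weight components: W sin 22° = 183.7 N down-slope, W cos 22° = 454.8 N into the surface.
Along incline: T cos 15.7° = W sin 22° → T = 190.9 N.
Perpendicular: N = W cos 22° − T sin 15.7° = 403.1 N.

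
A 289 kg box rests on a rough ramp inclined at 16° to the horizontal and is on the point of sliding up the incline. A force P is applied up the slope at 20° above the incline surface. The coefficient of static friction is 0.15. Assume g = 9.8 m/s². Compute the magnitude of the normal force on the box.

On the verge of sliding up the incline, friction equals μN and acts down the slope.
Perpendicular: N + P sin 20° = W cos 16° = 2722 N.
Along incline: P cos 20° = W sin 16° + μN  with W sin 16° = 780.7 N.
Solving the pair for P and N: P = 1200 N, N = 2312 N (and f = μN = 346.8 N).

N ≈ 2310 N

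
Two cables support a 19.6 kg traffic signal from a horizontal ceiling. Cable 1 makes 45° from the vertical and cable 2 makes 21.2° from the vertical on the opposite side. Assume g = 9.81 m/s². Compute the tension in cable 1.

Angles from the horizontal: cable 1 is 90° − 45° = 45°, cable 2 is 90° − 21.2° = 68.8°.
Weight W = 19.6 × 9.81 = 192.3 N acts straight down.
Horizontal: T_1 cos 45° = T_2 cos 68.8°  →  T_2 = 1.955 T_1.
Vertical: T_1 sin 45° + T_2 sin 68.8° = 192.3.
Substituting the horizontal relation into the vertical equation gives 2.53 T_1 = 192.3, so T_1 = 75.99 N.

T_1 ≈ 76 N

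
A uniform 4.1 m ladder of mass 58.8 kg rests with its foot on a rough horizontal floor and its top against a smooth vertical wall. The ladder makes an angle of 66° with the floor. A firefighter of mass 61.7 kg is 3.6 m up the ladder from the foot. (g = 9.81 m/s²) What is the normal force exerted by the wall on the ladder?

Torques about the foot: N_wall · 4.1 sin 66° = 58.8×9.81×2.05 cos 66° + 61.7×9.81×3.6 cos 66° → N_wall = 365.03 N.

N_wall ≈ 365 N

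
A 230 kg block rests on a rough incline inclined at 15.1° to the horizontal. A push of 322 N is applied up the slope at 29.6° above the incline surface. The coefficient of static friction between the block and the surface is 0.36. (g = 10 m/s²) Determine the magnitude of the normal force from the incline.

N ≈ 2060 N

Axes along / perpendicular to the incline. W sin 15.1° = 599.2 N down-slope; W cos 15.1° = 2221 N into the surface.
Perpendicular: N = W cos 15.1° − P sin 29.6° = 2221 − 159 = 2062 N.
Along incline: P cos 29.6° + f = W sin 15.1° (friction acts up-slope) → f = 599.2 − 280 = 319.2 N.
|f| = 319.2 N ≤ μN = 742.2 N, so the block is indeed static.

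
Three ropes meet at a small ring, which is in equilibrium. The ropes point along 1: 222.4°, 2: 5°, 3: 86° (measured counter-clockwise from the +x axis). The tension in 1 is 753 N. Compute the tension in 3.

T_3 ≈ 463 N

Resolve: ΣF_x = 753 cos 222.4° + T_2 cos 5° + T_3 cos 86° = 0.
        ΣF_y = 753 sin 222.4° + T_2 sin 5° + T_3 sin 86° = 0.
The known terms sum to (-556.1, -507.7) N, so 0.9962 T_2 + 0.0698 T_3 = 556.1 and 0.0872 T_2 + 0.9976 T_3 = 507.7.
Solving simultaneously: T_2 = 525.8 N, T_3 = 463.1 N.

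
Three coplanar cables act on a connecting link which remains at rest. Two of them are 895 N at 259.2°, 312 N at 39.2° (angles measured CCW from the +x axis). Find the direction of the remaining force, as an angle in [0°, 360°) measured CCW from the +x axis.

Sum the known components: ΣF_x = 74.08 N, ΣF_y = -682 N.
For equilibrium the remaining force must supply (−ΣF_x, −ΣF_y) = (-74.08, 682) N.
Magnitude = √((-74.08)² + (682)²) = 686 N; direction = atan2(682, -74.08) = 96.2°.

θ ≈ 96.2°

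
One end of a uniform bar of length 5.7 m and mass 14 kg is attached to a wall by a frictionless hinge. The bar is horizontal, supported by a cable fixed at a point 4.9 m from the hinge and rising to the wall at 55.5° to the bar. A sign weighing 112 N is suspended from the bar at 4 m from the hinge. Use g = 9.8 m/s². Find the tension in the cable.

Take torques about the hinge: T sin 55.5° · 4.9 = 14×9.8×2.85 + 112×4 = 839.02 N·m.
So T = 839.02 / (0.8241 × 4.9) = 207.77 N.

T ≈ 208 N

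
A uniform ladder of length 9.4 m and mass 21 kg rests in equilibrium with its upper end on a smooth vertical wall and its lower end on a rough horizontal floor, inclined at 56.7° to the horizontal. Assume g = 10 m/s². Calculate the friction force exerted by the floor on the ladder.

f ≈ 69 N

Torques about the foot: N_wall · 9.4 sin 56.7° = 21×10×4.7 cos 56.7° → N_wall = 68.972 N.
ΣF_x = 0: f_floor = N_wall = 68.972 N.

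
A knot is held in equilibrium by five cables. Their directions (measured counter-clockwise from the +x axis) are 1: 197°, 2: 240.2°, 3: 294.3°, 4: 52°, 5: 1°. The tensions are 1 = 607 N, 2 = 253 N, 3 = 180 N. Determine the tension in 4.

T_4 ≈ 708 N

Resolve: ΣF_x = 607 cos 197° + 253 cos 240.2° + 180 cos 294.3° + T_4 cos 52° + T_5 cos 1° = 0.
        ΣF_y = 607 sin 197° + 253 sin 240.2° + 180 sin 294.3° + T_4 sin 52° + T_5 sin 1° = 0.
The known terms sum to (-632.1, -561.1) N, so 0.6157 T_4 + 0.9998 T_5 = 632.1 and 0.7880 T_4 + 0.0175 T_5 = 561.1.
Solving simultaneously: T_4 = 707.7 N, T_5 = 196.5 N.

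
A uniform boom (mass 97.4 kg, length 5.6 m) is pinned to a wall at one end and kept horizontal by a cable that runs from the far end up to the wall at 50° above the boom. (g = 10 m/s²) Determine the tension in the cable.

T ≈ 636 N

Take torques about the hinge: T sin 50° · 5.6 = 97.4×10×2.8 = 2727.2 N·m.
So T = 2727.2 / (0.7660 × 5.6) = 635.73 N.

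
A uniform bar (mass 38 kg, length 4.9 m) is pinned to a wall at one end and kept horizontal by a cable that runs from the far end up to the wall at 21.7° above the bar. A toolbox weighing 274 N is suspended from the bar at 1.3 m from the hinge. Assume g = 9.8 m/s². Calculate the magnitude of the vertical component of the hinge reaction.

Take torques about the hinge: T sin 21.7° · 4.9 = 38×9.8×2.45 + 274×1.3 = 1268.6 N·m.
So T = 1268.6 / (0.3697 × 4.9) = 700.19 N.
ΣF_y = 0: H_y = (38×9.8 + 274) − T sin 21.7° = 646.4 − 258.89 = 387.51 N.

|H_y| ≈ 388 N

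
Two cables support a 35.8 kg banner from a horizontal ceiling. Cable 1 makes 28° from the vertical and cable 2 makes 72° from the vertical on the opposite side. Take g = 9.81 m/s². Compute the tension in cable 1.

Angles from the horizontal: cable 1 is 90° − 28° = 62°, cable 2 is 90° − 72° = 18°.
Weight W = 35.8 × 9.81 = 351.2 N acts straight down.
Horizontal: T_1 cos 62° = T_2 cos 18°  →  T_2 = 0.4936 T_1.
Vertical: T_1 sin 62° + T_2 sin 18° = 351.2.
Substituting the horizontal relation into the vertical equation gives 1.035 T_1 = 351.2, so T_1 = 339.2 N.

T_1 ≈ 339 N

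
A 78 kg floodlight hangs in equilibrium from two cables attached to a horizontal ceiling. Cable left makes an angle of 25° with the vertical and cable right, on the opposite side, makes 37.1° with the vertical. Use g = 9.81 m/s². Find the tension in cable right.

T_right ≈ 366 N

Angles from the horizontal: cable left is 90° − 25° = 65°, cable right is 90° − 37.1° = 52.9°.
Weight W = 78 × 9.81 = 765.2 N acts straight down.
Horizontal: T_left cos 65° = T_right cos 52.9°  →  T_left = 1.427 T_right.
Vertical: T_left sin 65° + T_right sin 52.9° = 765.2.
Substituting the horizontal relation into the vertical equation gives 2.091 T_right = 765.2, so T_right = 365.9 N.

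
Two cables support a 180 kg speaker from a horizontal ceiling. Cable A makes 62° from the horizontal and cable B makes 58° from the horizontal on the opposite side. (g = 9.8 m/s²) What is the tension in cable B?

T_B ≈ 956 N

Weight W = 180 × 9.8 = 1764 N acts straight down.
Horizontal: T_A cos 62° = T_B cos 58°  →  T_A = 1.129 T_B.
Vertical: T_A sin 62° + T_B sin 58° = 1764.
Substituting the horizontal relation into the vertical equation gives 1.845 T_B = 1764, so T_B = 956.3 N.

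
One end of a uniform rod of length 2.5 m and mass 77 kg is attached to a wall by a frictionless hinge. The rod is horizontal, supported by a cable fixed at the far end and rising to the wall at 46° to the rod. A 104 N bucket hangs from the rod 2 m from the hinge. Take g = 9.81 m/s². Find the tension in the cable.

T ≈ 641 N

Take torques about the hinge: T sin 46° · 2.5 = 77×9.81×1.25 + 104×2 = 1152.2 N·m.
So T = 1152.2 / (0.7193 × 2.5) = 640.71 N.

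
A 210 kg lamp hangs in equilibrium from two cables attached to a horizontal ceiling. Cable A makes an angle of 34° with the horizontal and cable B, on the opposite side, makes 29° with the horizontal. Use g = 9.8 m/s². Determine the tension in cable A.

Weight W = 210 × 9.8 = 2058 N acts straight down.
Horizontal: T_A cos 34° = T_B cos 29°  →  T_B = 0.9479 T_A.
Vertical: T_A sin 34° + T_B sin 29° = 2058.
Substituting the horizontal relation into the vertical equation gives 1.019 T_A = 2058, so T_A = 2020 N.

T_A ≈ 2020 N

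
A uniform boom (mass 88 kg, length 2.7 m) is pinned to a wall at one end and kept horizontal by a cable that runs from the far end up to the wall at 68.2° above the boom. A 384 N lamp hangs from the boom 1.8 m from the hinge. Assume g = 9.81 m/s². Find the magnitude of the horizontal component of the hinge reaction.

H_x ≈ 275 N

Take torques about the hinge: T sin 68.2° · 2.7 = 88×9.81×1.35 + 384×1.8 = 1856.6 N·m.
So T = 1856.6 / (0.9285 × 2.7) = 740.6 N.
ΣF_x = 0: H_x = T cos 68.2° = 275.04 N.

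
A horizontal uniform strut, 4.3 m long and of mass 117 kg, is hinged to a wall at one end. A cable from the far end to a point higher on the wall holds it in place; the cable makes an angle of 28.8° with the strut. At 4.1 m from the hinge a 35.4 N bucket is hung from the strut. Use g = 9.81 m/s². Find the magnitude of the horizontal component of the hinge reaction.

H_x ≈ 1110 N

Take torques about the hinge: T sin 28.8° · 4.3 = 117×9.81×2.15 + 35.4×4.1 = 2612.8 N·m.
So T = 2612.8 / (0.4818 × 4.3) = 1261.3 N.
ΣF_x = 0: H_x = T cos 28.8° = 1105.3 N.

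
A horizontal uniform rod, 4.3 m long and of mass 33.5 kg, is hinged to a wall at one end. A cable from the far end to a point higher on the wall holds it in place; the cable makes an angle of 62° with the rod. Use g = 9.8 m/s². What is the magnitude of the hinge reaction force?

Take torques about the hinge: T sin 62° · 4.3 = 33.5×9.8×2.15 = 705.85 N·m.
So T = 705.85 / (0.8829 × 4.3) = 185.91 N.
ΣF_x = 0: H_x = T cos 62° = 87.28 N.
ΣF_y = 0: H_y = (33.5×9.8) − T sin 62° = 328.3 − 164.15 = 164.15 N.
|H| = √(H_x² + H_y²) = √((87.28)² + (164.15)²) = 185.91 N.

|H| ≈ 186 N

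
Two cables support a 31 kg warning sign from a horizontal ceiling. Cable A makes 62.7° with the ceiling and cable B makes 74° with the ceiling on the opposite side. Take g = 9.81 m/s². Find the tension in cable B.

Weight W = 31 × 9.81 = 304.1 N acts straight down.
Horizontal: T_A cos 62.7° = T_B cos 74°  →  T_A = 0.601 T_B.
Vertical: T_A sin 62.7° + T_B sin 74° = 304.1.
Substituting the horizontal relation into the vertical equation gives 1.495 T_B = 304.1, so T_B = 203.4 N.

T_B ≈ 203 N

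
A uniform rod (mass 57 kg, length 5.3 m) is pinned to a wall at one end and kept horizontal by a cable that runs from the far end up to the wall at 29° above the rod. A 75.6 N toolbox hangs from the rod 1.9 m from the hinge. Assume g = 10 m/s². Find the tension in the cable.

T ≈ 644 N

Take torques about the hinge: T sin 29° · 5.3 = 57×10×2.65 + 75.6×1.9 = 1654.1 N·m.
So T = 1654.1 / (0.4848 × 5.3) = 643.76 N.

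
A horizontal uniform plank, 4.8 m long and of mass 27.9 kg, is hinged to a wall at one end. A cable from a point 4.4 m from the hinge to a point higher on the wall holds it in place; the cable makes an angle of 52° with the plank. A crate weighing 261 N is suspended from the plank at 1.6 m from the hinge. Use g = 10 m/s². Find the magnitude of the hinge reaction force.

|H| ≈ 351 N

Take torques about the hinge: T sin 52° · 4.4 = 27.9×10×2.4 + 261×1.6 = 1087.2 N·m.
So T = 1087.2 / (0.7880 × 4.4) = 313.56 N.
ΣF_x = 0: H_x = T cos 52° = 193.05 N.
ΣF_y = 0: H_y = (27.9×10 + 261) − T sin 52° = 540 − 247.09 = 292.91 N.
|H| = √(H_x² + H_y²) = √((193.05)² + (292.91)²) = 350.8 N.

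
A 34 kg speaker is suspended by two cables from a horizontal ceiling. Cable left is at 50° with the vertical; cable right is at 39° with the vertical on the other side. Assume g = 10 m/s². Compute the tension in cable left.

T_left ≈ 214 N

Angles from the horizontal: cable left is 90° − 50° = 40°, cable right is 90° − 39° = 51°.
Weight W = 34 × 10 = 340 N acts straight down.
Horizontal: T_left cos 40° = T_right cos 51°  →  T_right = 1.217 T_left.
Vertical: T_left sin 40° + T_right sin 51° = 340.
Substituting the horizontal relation into the vertical equation gives 1.589 T_left = 340, so T_left = 214 N.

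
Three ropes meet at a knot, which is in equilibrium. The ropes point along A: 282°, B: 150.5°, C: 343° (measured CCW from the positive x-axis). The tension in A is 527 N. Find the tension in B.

T_B ≈ 2130 N

Resolve: ΣF_x = 527 cos 282° + T_B cos 150.5° + T_C cos 343° = 0.
        ΣF_y = 527 sin 282° + T_B sin 150.5° + T_C sin 343° = 0.
The known terms sum to (109.6, -515.5) N, so -0.8704 T_B + 0.9563 T_C = -109.6 and 0.4924 T_B − 0.2924 T_C = 515.5.
Solving simultaneously: T_B = 2130 N, T_C = 1824 N.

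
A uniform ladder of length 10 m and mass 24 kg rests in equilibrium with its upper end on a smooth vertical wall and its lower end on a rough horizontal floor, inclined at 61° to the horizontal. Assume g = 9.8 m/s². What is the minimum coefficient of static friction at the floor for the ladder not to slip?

ΣF_y = 0: N_floor = 24×9.8 = 235.2 N.
Torques about the foot: N_wall · 10 sin 61° = 24×9.8×5 cos 61° → N_wall = 65.187 N.
ΣF_x = 0: f_floor = N_wall = 65.187 N.
μ_min = f_floor / N_floor = 65.187 / 235.2 = 0.2772.

μ_min ≈ 0.277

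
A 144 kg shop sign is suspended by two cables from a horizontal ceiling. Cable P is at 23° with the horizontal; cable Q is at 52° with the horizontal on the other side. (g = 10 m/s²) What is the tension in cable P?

Weight W = 144 × 10 = 1440 N acts straight down.
Horizontal: T_P cos 23° = T_Q cos 52°  →  T_Q = 1.495 T_P.
Vertical: T_P sin 23° + T_Q sin 52° = 1440.
Substituting the horizontal relation into the vertical equation gives 1.569 T_P = 1440, so T_P = 917.8 N.

T_P ≈ 918 N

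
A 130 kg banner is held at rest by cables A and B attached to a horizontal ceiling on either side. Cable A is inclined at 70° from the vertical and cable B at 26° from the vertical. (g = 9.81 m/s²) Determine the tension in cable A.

Angles from the horizontal: cable A is 90° − 70° = 20°, cable B is 90° − 26° = 64°.
Weight W = 130 × 9.81 = 1275 N acts straight down.
Horizontal: T_A cos 20° = T_B cos 64°  →  T_B = 2.144 T_A.
Vertical: T_A sin 20° + T_B sin 64° = 1275.
Substituting the horizontal relation into the vertical equation gives 2.269 T_A = 1275, so T_A = 562.1 N.

T_A ≈ 562 N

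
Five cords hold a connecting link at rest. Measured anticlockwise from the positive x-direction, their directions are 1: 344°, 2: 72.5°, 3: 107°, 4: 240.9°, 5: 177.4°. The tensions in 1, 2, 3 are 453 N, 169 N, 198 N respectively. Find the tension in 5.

Resolve: ΣF_x = 453 cos 344° + 169 cos 72.5° + 198 cos 107° + T_4 cos 240.9° + T_5 cos 177.4° = 0.
        ΣF_y = 453 sin 344° + 169 sin 72.5° + 198 sin 107° + T_4 sin 240.9° + T_5 sin 177.4° = 0.
The known terms sum to (428.4, 225.7) N, so -0.4863 T_4 − 0.9990 T_5 = -428.4 and -0.8738 T_4 + 0.0454 T_5 = -225.7.
Solving simultaneously: T_4 = 273.6 N, T_5 = 295.6 N.

T_5 ≈ 296 N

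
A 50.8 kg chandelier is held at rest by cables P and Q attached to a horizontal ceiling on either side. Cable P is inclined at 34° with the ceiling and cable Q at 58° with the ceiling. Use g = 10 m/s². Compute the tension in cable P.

Weight W = 50.8 × 10 = 508 N acts straight down.
Horizontal: T_P cos 34° = T_Q cos 58°  →  T_Q = 1.564 T_P.
Vertical: T_P sin 34° + T_Q sin 58° = 508.
Substituting the horizontal relation into the vertical equation gives 1.886 T_P = 508, so T_P = 269.4 N.

T_P ≈ 269 N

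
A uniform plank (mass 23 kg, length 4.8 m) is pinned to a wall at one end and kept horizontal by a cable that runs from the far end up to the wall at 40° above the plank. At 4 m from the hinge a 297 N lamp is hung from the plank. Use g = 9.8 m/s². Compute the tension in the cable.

Take torques about the hinge: T sin 40° · 4.8 = 23×9.8×2.4 + 297×4 = 1729 N·m.
So T = 1729 / (0.6428 × 4.8) = 560.37 N.

T ≈ 560 N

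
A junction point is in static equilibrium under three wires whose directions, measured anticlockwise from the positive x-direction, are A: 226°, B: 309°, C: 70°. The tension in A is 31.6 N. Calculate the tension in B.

T_B ≈ 15 N

Resolve: ΣF_x = 31.6 cos 226° + T_B cos 309° + T_C cos 70° = 0.
        ΣF_y = 31.6 sin 226° + T_B sin 309° + T_C sin 70° = 0.
The known terms sum to (-21.95, -22.73) N, so 0.6293 T_B + 0.3420 T_C = 21.95 and -0.7771 T_B + 0.9397 T_C = 22.73.
Solving simultaneously: T_B = 14.99 N, T_C = 36.59 N.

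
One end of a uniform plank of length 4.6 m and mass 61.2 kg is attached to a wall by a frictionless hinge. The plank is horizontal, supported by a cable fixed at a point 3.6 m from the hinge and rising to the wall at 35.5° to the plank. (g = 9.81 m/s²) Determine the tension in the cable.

Take torques about the hinge: T sin 35.5° · 3.6 = 61.2×9.81×2.3 = 1380.9 N·m.
So T = 1380.9 / (0.5807 × 3.6) = 660.53 N.

T ≈ 661 N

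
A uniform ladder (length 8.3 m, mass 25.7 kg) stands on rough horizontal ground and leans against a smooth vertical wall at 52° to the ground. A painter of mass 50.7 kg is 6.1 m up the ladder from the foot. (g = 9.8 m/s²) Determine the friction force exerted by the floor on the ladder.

Torques about the foot: N_wall · 8.3 sin 52° = 25.7×9.8×4.15 cos 52° + 50.7×9.8×6.1 cos 52° → N_wall = 383.68 N.
ΣF_x = 0: f_floor = N_wall = 383.68 N.

f ≈ 384 N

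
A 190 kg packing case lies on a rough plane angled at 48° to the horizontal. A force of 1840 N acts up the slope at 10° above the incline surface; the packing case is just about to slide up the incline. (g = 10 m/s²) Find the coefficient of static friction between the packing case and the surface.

On the verge of sliding up the incline, friction is at its maximum μN and acts down the slope.
Perpendicular to incline: N = W cos 48° − P sin 10° = 1271 − 319.5 = 951.8 N.
Along incline: P cos 10° − μN = W sin 48° → μ = −(W sin 48° − P cos 10°) / N = 0.4203.

μ ≈ 0.420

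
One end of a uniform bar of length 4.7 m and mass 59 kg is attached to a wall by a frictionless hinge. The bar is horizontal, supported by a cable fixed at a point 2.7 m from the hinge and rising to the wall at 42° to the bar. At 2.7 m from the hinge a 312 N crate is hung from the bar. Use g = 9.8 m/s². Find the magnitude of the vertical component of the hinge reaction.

Take torques about the hinge: T sin 42° · 2.7 = 59×9.8×2.35 + 312×2.7 = 2201.2 N·m.
So T = 2201.2 / (0.6691 × 2.7) = 1218.4 N.
ΣF_y = 0: H_y = (59×9.8 + 312) − T sin 42° = 890.2 − 815.25 = 74.952 N.

|H_y| ≈ 75 N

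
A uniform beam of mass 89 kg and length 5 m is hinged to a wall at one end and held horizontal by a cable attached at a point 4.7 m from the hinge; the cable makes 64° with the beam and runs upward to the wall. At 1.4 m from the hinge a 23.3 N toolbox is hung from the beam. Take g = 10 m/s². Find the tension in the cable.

T ≈ 534 N

Take torques about the hinge: T sin 64° · 4.7 = 89×10×2.5 + 23.3×1.4 = 2257.6 N·m.
So T = 2257.6 / (0.8988 × 4.7) = 534.43 N.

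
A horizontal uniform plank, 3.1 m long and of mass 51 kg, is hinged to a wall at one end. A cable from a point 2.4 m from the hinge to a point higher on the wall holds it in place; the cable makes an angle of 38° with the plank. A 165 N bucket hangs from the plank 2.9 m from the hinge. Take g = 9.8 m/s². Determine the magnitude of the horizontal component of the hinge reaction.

Take torques about the hinge: T sin 38° · 2.4 = 51×9.8×1.55 + 165×2.9 = 1253.2 N·m.
So T = 1253.2 / (0.6157 × 2.4) = 848.13 N.
ΣF_x = 0: H_x = T cos 38° = 668.34 N.

H_x ≈ 668 N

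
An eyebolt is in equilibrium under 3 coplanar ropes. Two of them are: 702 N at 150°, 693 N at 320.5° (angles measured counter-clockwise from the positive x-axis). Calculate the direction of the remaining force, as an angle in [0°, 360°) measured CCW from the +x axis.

θ ≈ 50.8°

Sum the known components: ΣF_x = -73.21 N, ΣF_y = -89.8 N.
For equilibrium the remaining force must supply (−ΣF_x, −ΣF_y) = (73.21, 89.8) N.
Magnitude = √((73.21)² + (89.8)²) = 115.9 N; direction = atan2(89.8, 73.21) = 50.8°.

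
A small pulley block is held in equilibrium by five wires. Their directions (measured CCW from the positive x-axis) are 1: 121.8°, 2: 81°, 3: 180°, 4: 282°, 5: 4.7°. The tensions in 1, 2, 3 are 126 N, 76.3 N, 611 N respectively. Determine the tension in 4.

T_4 ≈ 238 N

Resolve: ΣF_x = 126 cos 121.8° + 76.3 cos 81° + 611 cos 180° + T_4 cos 282° + T_5 cos 4.7° = 0.
        ΣF_y = 126 sin 121.8° + 76.3 sin 81° + 611 sin 180° + T_4 sin 282° + T_5 sin 4.7° = 0.
The known terms sum to (-665.5, 182.4) N, so 0.2079 T_4 + 0.9966 T_5 = 665.5 and -0.9781 T_4 + 0.0819 T_5 = -182.4.
Solving simultaneously: T_4 = 238.3 N, T_5 = 618 N.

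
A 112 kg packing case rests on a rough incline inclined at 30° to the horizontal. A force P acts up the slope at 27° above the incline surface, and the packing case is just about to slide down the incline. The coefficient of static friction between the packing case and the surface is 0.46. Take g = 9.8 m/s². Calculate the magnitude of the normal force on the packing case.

N ≈ 876 N

On the verge of sliding down the incline, friction equals μN and acts up the slope.
Perpendicular: N + P sin 27° = W cos 30° = 950.5 N.
Along incline: P cos 27° + μN = W sin 30° with W sin 30° = 548.8 N.
Solving the pair for P and N: P = 163.5 N, N = 876.3 N (and f = μN = 403.1 N).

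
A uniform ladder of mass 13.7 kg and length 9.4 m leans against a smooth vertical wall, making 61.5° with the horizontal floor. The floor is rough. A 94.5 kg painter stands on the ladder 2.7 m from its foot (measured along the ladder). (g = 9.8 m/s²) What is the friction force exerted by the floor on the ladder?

Torques about the foot: N_wall · 9.4 sin 61.5° = 13.7×9.8×4.7 cos 61.5° + 94.5×9.8×2.7 cos 61.5° → N_wall = 180.88 N.
ΣF_x = 0: f_floor = N_wall = 180.88 N.

f ≈ 181 N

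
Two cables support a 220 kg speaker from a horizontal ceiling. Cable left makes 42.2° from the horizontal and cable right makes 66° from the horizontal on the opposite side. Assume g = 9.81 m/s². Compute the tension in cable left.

Weight W = 220 × 9.81 = 2158 N acts straight down.
Horizontal: T_left cos 42.2° = T_right cos 66°  →  T_right = 1.821 T_left.
Vertical: T_left sin 42.2° + T_right sin 66° = 2158.
Substituting the horizontal relation into the vertical equation gives 2.336 T_left = 2158, so T_left = 924 N.

T_left ≈ 924 N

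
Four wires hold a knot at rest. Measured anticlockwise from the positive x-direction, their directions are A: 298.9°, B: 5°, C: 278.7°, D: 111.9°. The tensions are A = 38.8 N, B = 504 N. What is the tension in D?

T_D ≈ 2260 N

Resolve: ΣF_x = 38.8 cos 298.9° + 504 cos 5° + T_C cos 278.7° + T_D cos 111.9° = 0.
        ΣF_y = 38.8 sin 298.9° + 504 sin 5° + T_C sin 278.7° + T_D sin 111.9° = 0.
The known terms sum to (520.8, 9.958) N, so 0.1513 T_C − 0.3730 T_D = -520.8 and -0.9885 T_C + 0.9278 T_D = -9.958.
Solving simultaneously: T_C = 2133 N, T_D = 2261 N.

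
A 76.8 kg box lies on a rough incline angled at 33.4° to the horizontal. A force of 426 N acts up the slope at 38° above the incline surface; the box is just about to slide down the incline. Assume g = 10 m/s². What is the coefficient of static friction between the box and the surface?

On the verge of sliding down the incline, friction is at its maximum μN and acts up the slope.
Perpendicular to incline: N = W cos 33.4° − P sin 38° = 641.2 − 262.3 = 378.9 N.
Along incline: P cos 38° + μN = W sin 33.4° → μ = (W sin 33.4° − P cos 38°) / N = 0.2298.

μ ≈ 0.230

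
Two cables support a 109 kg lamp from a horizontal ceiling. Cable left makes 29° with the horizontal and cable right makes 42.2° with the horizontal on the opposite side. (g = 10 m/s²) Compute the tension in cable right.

Weight W = 109 × 10 = 1090 N acts straight down.
Horizontal: T_left cos 29° = T_right cos 42.2°  →  T_left = 0.847 T_right.
Vertical: T_left sin 29° + T_right sin 42.2° = 1090.
Substituting the horizontal relation into the vertical equation gives 1.082 T_right = 1090, so T_right = 1007 N.

T_right ≈ 1010 N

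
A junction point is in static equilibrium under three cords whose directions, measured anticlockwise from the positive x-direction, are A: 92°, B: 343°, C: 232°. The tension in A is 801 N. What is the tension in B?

Resolve: ΣF_x = 801 cos 92° + T_B cos 343° + T_C cos 232° = 0.
        ΣF_y = 801 sin 92° + T_B sin 343° + T_C sin 232° = 0.
The known terms sum to (-27.95, 800.5) N, so 0.9563 T_B − 0.6157 T_C = 27.95 and -0.2924 T_B − 0.7880 T_C = -800.5.
Solving simultaneously: T_B = 551.5 N, T_C = 811.2 N.

T_B ≈ 552 N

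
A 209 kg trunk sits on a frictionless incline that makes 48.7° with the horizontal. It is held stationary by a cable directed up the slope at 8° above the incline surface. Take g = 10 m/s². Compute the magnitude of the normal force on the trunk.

Take axes along and perpendicular to the incline. Weight components: W sin 48.7° = 1570 N down-slope, W cos 48.7° = 1379 N into the surface.
Along incline: T cos 8° = W sin 48.7° → T = 1586 N.
Perpendicular: N = W cos 48.7° − T sin 8° = 1159 N.

N ≈ 1160 N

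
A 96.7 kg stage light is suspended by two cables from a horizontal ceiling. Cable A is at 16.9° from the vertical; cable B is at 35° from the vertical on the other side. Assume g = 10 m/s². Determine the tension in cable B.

T_B ≈ 357 N

Angles from the horizontal: cable A is 90° − 16.9° = 73.1°, cable B is 90° − 35° = 55°.
Weight W = 96.7 × 10 = 967 N acts straight down.
Horizontal: T_A cos 73.1° = T_B cos 55°  →  T_A = 1.973 T_B.
Vertical: T_A sin 73.1° + T_B sin 55° = 967.
Substituting the horizontal relation into the vertical equation gives 2.707 T_B = 967, so T_B = 357.2 N.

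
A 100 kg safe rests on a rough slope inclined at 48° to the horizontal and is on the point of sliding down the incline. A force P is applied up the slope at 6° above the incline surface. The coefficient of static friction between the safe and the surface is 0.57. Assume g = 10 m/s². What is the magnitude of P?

On the verge of sliding down the incline, friction equals μN and acts up the slope.
Perpendicular: N + P sin 6° = W cos 48° = 669.1 N.
Along incline: P cos 6° + μN = W sin 48° with W sin 48° = 743.1 N.
Solving the pair for P and N: P = 386.9 N, N = 628.7 N (and f = μN = 358.4 N).

P ≈ 387 N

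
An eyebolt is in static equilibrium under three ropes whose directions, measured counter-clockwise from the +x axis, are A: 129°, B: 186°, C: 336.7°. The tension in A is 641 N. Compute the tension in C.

T_C ≈ 1100 N

Resolve: ΣF_x = 641 cos 129° + T_B cos 186° + T_C cos 336.7° = 0.
        ΣF_y = 641 sin 129° + T_B sin 186° + T_C sin 336.7° = 0.
The known terms sum to (-403.4, 498.2) N, so -0.9945 T_B + 0.9184 T_C = 403.4 and -0.1045 T_B − 0.3955 T_C = -498.2.
Solving simultaneously: T_B = 608.9 N, T_C = 1099 N.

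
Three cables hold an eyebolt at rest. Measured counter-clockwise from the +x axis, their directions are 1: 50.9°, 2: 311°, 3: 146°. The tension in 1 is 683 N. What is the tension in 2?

T_2 ≈ 2630 N

Resolve: ΣF_x = 683 cos 50.9° + T_2 cos 311° + T_3 cos 146° = 0.
        ΣF_y = 683 sin 50.9° + T_2 sin 311° + T_3 sin 146° = 0.
The known terms sum to (430.8, 530) N, so 0.6561 T_2 − 0.8290 T_3 = -430.8 and -0.7547 T_2 + 0.5592 T_3 = -530.
Solving simultaneously: T_2 = 2628 N, T_3 = 2600 N.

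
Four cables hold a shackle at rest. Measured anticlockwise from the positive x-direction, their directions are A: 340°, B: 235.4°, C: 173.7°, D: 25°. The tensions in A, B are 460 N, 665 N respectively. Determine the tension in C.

T_C ≈ 1270 N

Resolve: ΣF_x = 460 cos 340° + 665 cos 235.4° + T_C cos 173.7° + T_D cos 25° = 0.
        ΣF_y = 460 sin 340° + 665 sin 235.4° + T_C sin 173.7° + T_D sin 25° = 0.
The known terms sum to (54.64, -704.7) N, so -0.9940 T_C + 0.9063 T_D = -54.64 and 0.1097 T_C + 0.4226 T_D = 704.7.
Solving simultaneously: T_C = 1274 N, T_D = 1337 N.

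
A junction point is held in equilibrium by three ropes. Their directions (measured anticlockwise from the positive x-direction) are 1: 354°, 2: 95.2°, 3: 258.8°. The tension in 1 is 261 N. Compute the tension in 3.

Resolve: ΣF_x = 261 cos 354° + T_2 cos 95.2° + T_3 cos 258.8° = 0.
        ΣF_y = 261 sin 354° + T_2 sin 95.2° + T_3 sin 258.8° = 0.
The known terms sum to (259.6, -27.28) N, so -0.0906 T_2 − 0.1942 T_3 = -259.6 and 0.9959 T_2 − 0.9810 T_3 = 27.28.
Solving simultaneously: T_2 = 920.6 N, T_3 = 906.8 N.

T_3 ≈ 907 N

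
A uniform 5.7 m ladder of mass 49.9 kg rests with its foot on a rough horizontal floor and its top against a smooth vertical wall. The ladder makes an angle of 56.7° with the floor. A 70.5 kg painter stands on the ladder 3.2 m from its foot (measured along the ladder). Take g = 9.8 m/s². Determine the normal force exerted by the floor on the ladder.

N_floor ≈ 1180 N

ΣF_y = 0: N_floor = 49.9×9.8 + 70.5×9.8 = 1179.9 N.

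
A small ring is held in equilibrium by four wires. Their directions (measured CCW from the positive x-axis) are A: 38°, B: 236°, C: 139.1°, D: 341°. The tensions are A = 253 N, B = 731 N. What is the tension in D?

T_D ≈ 1280 N

Resolve: ΣF_x = 253 cos 38° + 731 cos 236° + T_C cos 139.1° + T_D cos 341° = 0.
        ΣF_y = 253 sin 38° + 731 sin 236° + T_C sin 139.1° + T_D sin 341° = 0.
The known terms sum to (-209.4, -450.3) N, so -0.7559 T_C + 0.9455 T_D = 209.4 and 0.6547 T_C − 0.3256 T_D = 450.3.
Solving simultaneously: T_C = 1324 N, T_D = 1280 N.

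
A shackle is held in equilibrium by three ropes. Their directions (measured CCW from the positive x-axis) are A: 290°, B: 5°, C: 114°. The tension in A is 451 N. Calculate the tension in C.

Resolve: ΣF_x = 451 cos 290° + T_B cos 5° + T_C cos 114° = 0.
        ΣF_y = 451 sin 290° + T_B sin 5° + T_C sin 114° = 0.
The known terms sum to (154.3, -423.8) N, so 0.9962 T_B − 0.4067 T_C = -154.3 and 0.0872 T_B + 0.9135 T_C = 423.8.
Solving simultaneously: T_B = 33.27 N, T_C = 460.7 N.

T_C ≈ 461 N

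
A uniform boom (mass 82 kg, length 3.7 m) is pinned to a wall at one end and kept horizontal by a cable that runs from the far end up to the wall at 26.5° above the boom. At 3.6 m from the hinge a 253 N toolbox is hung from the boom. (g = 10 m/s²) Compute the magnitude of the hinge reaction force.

|H| ≈ 1380 N

Take torques about the hinge: T sin 26.5° · 3.7 = 82×10×1.85 + 253×3.6 = 2427.8 N·m.
So T = 2427.8 / (0.4462 × 3.7) = 1470.6 N.
ΣF_x = 0: H_x = T cos 26.5° = 1316.1 N.
ΣF_y = 0: H_y = (82×10 + 253) − T sin 26.5° = 1073 − 656.16 = 416.84 N.
|H| = √(H_x² + H_y²) = √((1316.1)² + (416.84)²) = 1380.5 N.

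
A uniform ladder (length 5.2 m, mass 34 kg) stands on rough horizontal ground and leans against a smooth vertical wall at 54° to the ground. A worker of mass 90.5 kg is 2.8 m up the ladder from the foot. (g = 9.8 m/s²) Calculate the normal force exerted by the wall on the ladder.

N_wall ≈ 468 N

Torques about the foot: N_wall · 5.2 sin 54° = 34×9.8×2.6 cos 54° + 90.5×9.8×2.8 cos 54° → N_wall = 468.01 N.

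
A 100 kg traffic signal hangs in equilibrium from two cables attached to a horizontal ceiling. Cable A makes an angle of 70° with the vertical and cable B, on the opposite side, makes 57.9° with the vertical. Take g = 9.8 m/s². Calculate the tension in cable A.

Angles from the horizontal: cable A is 90° − 70° = 20°, cable B is 90° − 57.9° = 32.1°.
Weight W = 100 × 9.8 = 980 N acts straight down.
Horizontal: T_A cos 20° = T_B cos 32.1°  →  T_B = 1.109 T_A.
Vertical: T_A sin 20° + T_B sin 32.1° = 980.
Substituting the horizontal relation into the vertical equation gives 0.9315 T_A = 980, so T_A = 1052 N.

T_A ≈ 1050 N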